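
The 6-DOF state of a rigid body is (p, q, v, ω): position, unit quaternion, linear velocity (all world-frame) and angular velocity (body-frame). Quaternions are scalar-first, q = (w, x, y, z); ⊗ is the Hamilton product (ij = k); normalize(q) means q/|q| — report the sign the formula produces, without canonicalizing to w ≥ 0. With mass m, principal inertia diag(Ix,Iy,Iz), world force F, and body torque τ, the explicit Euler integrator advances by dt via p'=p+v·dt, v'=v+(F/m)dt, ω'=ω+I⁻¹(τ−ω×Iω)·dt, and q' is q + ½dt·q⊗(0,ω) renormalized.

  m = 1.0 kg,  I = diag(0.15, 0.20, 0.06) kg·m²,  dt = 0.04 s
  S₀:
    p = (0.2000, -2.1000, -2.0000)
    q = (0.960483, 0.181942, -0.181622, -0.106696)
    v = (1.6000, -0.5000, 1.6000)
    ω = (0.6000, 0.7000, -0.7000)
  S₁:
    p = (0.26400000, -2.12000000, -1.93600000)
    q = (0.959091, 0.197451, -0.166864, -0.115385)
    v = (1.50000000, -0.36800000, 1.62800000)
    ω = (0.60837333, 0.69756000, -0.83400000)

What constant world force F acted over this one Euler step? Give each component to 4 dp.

F = (-2.5000, 3.3000, 0.7000)

Δv = v₁−v₀ = (-0.10000000, 0.13200000, 0.02800000)
F = m·Δv/dt = (-2.5000, 3.3000, 0.7000)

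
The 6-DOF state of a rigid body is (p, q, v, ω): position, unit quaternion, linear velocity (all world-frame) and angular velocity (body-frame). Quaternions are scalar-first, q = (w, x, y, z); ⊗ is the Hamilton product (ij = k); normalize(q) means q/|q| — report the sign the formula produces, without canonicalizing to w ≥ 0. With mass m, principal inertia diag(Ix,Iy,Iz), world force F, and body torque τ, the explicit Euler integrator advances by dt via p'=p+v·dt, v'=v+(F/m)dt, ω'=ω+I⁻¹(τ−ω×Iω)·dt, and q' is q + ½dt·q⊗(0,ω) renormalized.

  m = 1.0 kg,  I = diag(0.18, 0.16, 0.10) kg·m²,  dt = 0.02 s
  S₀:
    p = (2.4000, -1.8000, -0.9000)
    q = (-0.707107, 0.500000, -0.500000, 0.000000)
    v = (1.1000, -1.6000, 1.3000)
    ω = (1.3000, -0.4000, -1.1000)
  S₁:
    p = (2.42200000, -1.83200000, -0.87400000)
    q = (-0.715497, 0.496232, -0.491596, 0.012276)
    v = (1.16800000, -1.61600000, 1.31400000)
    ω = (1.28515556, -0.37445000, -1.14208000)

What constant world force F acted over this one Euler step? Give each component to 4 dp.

velocity change Δv = (0.06800000, -0.01600000, 0.01400000)
m·(v₁−v₀)/dt = (3.4000, -0.8000, 0.7000)

F = (3.4000, -0.8000, 0.7000)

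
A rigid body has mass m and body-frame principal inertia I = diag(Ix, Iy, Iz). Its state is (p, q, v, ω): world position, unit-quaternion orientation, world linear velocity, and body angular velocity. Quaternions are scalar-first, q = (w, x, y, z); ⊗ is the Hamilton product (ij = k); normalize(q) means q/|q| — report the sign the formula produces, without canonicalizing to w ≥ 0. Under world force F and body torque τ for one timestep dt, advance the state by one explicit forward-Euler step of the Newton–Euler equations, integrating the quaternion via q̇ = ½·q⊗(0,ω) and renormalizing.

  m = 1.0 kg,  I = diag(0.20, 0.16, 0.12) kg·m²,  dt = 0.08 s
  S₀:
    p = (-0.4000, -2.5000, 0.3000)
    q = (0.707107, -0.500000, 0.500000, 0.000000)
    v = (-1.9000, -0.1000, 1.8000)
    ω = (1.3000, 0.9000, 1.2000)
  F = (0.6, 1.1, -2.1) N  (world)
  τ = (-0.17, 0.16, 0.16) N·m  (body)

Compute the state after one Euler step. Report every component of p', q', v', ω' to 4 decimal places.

a = F/m = (0.6000, 1.1000, -2.1000)
new position p' = (-0.5520, -2.5080, 0.4440)
new velocity v' = (-1.8520, -0.0120, 1.6320)
precession coupling ω×(Iω) = (-0.0432, 0.1248, -0.0468)
α = I⁻¹(τ − ω×Iω) = (-0.6340, 0.2200, 1.7233)
ω + α·dt = (1.2493, 0.9176, 1.3379)
Hamilton product q⊗(0,ω) = (0.2000000, 1.5192391, 1.2363963, -0.2514716)
updated quaternion q' = (0.7129, -0.4379, 0.5477, -0.0100)

p' = (-0.5520, -2.5080, 0.4440)
q' = (0.7129, -0.4379, 0.5477, -0.0100)
v' = (-1.8520, -0.0120, 1.6320)
ω' = (1.2493, 0.9176, 1.3379)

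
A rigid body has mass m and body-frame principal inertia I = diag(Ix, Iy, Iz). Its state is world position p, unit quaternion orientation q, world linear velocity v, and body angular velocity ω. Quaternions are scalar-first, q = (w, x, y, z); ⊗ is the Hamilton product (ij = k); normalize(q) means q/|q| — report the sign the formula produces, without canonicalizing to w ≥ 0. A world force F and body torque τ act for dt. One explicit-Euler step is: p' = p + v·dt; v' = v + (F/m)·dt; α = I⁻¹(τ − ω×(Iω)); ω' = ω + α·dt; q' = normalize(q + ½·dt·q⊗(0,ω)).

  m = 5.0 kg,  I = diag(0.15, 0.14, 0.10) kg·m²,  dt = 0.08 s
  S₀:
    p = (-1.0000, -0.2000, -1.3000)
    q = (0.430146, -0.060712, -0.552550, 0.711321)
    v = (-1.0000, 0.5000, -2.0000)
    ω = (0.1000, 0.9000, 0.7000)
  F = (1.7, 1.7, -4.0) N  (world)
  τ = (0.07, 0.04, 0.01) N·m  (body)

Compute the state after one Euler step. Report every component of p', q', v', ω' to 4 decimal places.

(τ − ω×Iω)/I = (0.6347, 0.2607, 0.1090)
ω + α·dt = (0.1508, 0.9209, 0.7087)
q⊗(0,ω) = (0.0054415, -0.9839593, 0.5007619, 0.3017164)
q' = normalize(q + ½dt·q⊗(0,ω)) = (0.4299, -0.1000, -0.5320, 0.7226)
a = F/m = (0.3400, 0.3400, -0.8000)
p' = p + v·dt = (-1.0800, -0.1600, -1.4600)
v + (F/m)dt = (-0.9728, 0.5272, -2.0640)

p' = (-1.0800, -0.1600, -1.4600)
q' = (0.4299, -0.1000, -0.5320, 0.7226)
v' = (-0.9728, 0.5272, -2.0640)
ω' = (0.1508, 0.9209, 0.7087)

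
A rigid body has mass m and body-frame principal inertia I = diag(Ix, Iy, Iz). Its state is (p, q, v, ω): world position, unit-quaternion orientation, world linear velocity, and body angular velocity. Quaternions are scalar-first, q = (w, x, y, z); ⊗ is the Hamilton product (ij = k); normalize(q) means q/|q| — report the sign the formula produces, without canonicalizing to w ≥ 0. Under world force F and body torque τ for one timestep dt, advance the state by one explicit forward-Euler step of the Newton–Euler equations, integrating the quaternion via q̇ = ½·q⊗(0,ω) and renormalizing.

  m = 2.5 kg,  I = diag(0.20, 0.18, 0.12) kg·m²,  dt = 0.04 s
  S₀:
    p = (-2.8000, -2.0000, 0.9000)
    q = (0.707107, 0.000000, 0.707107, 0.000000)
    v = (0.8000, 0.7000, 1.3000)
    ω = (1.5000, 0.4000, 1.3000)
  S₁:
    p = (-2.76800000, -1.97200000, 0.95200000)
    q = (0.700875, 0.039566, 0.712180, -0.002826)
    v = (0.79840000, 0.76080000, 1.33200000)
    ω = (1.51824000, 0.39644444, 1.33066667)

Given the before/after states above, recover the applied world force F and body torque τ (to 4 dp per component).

Δω = ω₁−ω₀ = (0.01824000, -0.00355556, 0.03066667)
precession coupling = (-0.0312, 0.1560, -0.0120)
τ = I·(Δω/dt) + ω₀×(Iω₀) = (0.0600, 0.1400, 0.0800)
v₁ − v₀ = (-0.00160000, 0.06080000, 0.03200000)
m·(v₁−v₀)/dt = (-0.1000, 3.8000, 2.0000)

F = (-0.1000, 3.8000, 2.0000)
τ = (0.0600, 0.1400, 0.0800)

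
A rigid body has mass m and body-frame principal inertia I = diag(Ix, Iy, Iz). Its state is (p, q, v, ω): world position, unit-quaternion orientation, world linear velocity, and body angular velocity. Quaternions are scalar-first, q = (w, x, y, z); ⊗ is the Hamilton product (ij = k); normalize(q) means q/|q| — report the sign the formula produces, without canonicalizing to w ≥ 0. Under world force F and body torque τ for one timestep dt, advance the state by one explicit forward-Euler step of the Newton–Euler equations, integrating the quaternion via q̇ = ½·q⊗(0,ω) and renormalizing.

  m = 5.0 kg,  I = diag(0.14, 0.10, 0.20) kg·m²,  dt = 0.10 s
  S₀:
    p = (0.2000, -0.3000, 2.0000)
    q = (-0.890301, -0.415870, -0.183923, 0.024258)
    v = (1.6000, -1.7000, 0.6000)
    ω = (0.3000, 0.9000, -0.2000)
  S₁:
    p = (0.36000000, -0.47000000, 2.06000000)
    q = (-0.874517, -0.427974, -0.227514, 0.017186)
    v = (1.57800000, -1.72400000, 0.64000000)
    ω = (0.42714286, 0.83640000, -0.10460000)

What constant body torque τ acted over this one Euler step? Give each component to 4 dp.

Δω = ω₁−ω₀ = (0.12714286, -0.06360000, 0.09540000)
I·α + gyro = (0.1600, -0.0600, 0.1800)

τ = (0.1600, -0.0600, 0.1800)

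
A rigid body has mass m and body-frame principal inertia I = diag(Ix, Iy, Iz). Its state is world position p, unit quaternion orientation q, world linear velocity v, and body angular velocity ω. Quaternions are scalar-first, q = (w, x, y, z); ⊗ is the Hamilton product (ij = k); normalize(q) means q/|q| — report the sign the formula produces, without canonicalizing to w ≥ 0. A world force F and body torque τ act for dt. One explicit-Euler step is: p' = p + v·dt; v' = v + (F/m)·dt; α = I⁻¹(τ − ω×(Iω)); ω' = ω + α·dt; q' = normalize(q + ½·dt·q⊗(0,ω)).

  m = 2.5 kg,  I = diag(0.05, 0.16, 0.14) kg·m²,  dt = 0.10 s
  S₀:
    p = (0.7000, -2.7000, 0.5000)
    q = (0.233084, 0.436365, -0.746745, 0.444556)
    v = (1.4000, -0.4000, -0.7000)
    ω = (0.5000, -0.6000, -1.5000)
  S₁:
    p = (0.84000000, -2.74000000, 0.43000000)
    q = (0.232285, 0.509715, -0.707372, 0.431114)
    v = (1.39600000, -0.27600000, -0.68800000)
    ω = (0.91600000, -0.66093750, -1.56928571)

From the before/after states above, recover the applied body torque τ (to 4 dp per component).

τ = (0.1900, -0.0300, -0.1300)

Δω = ω₁−ω₀ = (0.41600000, -0.06093750, -0.06928571)
ω₀×(Iω₀) = (-0.0180, 0.0675, -0.0330)
I·α + gyro = (0.1900, -0.0300, -0.1300)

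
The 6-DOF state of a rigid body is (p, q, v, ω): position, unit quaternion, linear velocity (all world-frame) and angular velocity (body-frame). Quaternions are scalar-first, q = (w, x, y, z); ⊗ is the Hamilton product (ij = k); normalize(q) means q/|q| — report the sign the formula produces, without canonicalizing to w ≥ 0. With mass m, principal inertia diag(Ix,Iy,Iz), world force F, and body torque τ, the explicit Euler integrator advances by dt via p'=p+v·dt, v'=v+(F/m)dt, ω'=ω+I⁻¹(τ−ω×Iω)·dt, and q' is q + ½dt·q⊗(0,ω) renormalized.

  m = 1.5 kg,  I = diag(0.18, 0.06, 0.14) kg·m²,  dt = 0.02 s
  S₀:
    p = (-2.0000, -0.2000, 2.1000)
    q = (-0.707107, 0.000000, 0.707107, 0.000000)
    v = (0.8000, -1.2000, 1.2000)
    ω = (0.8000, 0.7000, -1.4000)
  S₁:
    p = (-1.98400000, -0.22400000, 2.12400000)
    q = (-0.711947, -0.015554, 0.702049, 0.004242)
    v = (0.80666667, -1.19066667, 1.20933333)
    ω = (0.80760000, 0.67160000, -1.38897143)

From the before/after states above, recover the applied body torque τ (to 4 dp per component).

rate change Δω = (0.00760000, -0.02840000, 0.01102857)
τ = I·(Δω/dt) + ω₀×(Iω₀) = (-0.0100, -0.1300, 0.0100)

τ = (-0.0100, -0.1300, 0.0100)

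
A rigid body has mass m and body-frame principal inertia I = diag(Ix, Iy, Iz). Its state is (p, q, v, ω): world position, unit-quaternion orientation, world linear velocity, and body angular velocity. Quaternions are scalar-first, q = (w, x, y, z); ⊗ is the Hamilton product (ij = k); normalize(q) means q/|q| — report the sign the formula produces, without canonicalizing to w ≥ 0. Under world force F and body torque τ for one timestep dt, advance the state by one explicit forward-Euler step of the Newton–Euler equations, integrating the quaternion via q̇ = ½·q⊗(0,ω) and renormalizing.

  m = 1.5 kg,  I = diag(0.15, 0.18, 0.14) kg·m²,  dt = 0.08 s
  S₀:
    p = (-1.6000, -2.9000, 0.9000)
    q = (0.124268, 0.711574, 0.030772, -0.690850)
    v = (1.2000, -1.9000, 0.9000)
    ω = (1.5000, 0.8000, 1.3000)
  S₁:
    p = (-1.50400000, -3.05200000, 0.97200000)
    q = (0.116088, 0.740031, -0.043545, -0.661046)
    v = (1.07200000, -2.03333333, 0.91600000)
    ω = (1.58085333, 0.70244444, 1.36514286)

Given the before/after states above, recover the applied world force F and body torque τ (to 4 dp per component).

velocity change Δv = (-0.12800000, -0.13333333, 0.01600000)
m·(v₁−v₀)/dt = (-2.4000, -2.5000, 0.3000)
ω₁ − ω₀ = (0.08085333, -0.09755556, 0.06514286)
applied torque τ = (0.1100, -0.2000, 0.1500)

F = (-2.4000, -2.5000, 0.3000)
τ = (0.1100, -0.2000, 0.1500)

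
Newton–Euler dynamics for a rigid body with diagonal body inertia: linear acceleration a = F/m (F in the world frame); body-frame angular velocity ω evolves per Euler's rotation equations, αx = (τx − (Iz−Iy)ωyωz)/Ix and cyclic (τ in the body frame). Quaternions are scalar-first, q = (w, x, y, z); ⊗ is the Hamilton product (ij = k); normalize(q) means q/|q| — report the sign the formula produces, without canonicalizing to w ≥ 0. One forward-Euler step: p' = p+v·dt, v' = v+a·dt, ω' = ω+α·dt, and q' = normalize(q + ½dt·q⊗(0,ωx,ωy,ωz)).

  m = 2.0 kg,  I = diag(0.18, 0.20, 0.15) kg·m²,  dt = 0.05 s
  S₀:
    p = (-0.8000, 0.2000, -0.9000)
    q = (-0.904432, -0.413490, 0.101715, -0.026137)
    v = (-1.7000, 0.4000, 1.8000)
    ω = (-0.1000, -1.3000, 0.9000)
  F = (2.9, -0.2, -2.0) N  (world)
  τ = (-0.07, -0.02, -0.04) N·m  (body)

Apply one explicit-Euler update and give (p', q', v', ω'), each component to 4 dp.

p' = (-0.8850, 0.2200, -0.8100)
q' = (-0.9009, -0.4095, 0.1404, -0.0328)
v' = (-1.6275, 0.3950, 1.7500)
ω' = (-0.1357, -1.3043, 0.8858)

p' = p + v·dt = (-0.8850, 0.2200, -0.8100)
new velocity v' = (-1.6275, 0.3950, 1.7500)
gyro term ω×Iω = (0.0585, -0.0027, 0.0026)
angular accel α = (-0.7139, -0.0865, -0.2840)
ω' = ω + α·dt = (-0.1357, -1.3043, 0.8858)
Hamilton product q⊗(0,ω) = (0.1144038, 0.1480086, 1.5505163, -0.2662803)
q' = normalize(q + ½dt·q⊗(0,ω)) = (-0.9009, -0.4095, 0.1404, -0.0328)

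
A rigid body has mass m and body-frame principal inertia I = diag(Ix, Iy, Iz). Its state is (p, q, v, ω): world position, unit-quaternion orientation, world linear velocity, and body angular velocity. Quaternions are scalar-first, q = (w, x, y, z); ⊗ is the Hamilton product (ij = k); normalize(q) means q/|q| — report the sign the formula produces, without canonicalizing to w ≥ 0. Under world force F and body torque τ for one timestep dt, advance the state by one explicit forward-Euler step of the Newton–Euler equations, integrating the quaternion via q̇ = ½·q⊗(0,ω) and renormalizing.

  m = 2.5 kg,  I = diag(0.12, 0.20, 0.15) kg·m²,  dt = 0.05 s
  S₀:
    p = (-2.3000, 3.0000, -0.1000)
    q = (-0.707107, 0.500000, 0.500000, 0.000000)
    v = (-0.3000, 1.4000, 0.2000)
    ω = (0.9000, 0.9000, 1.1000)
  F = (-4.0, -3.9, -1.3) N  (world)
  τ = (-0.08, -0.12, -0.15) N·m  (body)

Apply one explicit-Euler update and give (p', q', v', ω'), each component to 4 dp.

p' = p + v·dt = (-2.3150, 3.0700, -0.0900)
v' = v + a·dt = (-0.3800, 1.3220, 0.1740)
α = I⁻¹(τ − ω×Iω) = (-0.2542, -0.4515, -1.4320)
ω' = ω + α·dt = (0.8873, 0.8774, 1.0284)
2q̇ = q⊗(0,ω) = (-0.9000000, -0.0863963, -1.1863963, -0.7778177)
q + ½dt·q⊗(0,ω), renormalized = (-0.7290, 0.4974, 0.4699, -0.0194)

p' = (-2.3150, 3.0700, -0.0900)
q' = (-0.7290, 0.4974, 0.4699, -0.0194)
v' = (-0.3800, 1.3220, 0.1740)
ω' = (0.8873, 0.8774, 1.0284)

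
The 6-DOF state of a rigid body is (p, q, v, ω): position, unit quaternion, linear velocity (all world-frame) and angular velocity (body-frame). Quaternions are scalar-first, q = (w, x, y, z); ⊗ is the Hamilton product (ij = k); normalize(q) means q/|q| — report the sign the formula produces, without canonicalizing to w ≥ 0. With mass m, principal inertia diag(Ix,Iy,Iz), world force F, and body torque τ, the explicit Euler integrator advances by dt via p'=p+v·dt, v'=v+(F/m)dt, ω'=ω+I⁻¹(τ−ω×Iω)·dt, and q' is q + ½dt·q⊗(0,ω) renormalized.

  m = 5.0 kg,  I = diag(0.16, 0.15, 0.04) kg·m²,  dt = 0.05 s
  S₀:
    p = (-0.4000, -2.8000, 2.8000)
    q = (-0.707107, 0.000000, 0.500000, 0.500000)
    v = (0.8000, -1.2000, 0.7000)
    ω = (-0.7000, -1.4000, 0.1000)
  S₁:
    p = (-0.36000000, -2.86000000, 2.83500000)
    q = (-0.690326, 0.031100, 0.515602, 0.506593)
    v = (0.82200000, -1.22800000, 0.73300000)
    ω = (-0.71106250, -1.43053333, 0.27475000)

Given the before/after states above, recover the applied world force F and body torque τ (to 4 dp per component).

F = (2.2000, -2.8000, 3.3000)
τ = (-0.0200, -0.1000, 0.1300)

ω₁ − ω₀ = (-0.01106250, -0.03053333, 0.17475000)
ω₀×(Iω₀) = (0.0154, -0.0084, -0.0098)
τ = I·(Δω/dt) + ω₀×(Iω₀) = (-0.0200, -0.1000, 0.1300)
velocity change Δv = (0.02200000, -0.02800000, 0.03300000)
applied force F = (2.2000, -2.8000, 3.3000)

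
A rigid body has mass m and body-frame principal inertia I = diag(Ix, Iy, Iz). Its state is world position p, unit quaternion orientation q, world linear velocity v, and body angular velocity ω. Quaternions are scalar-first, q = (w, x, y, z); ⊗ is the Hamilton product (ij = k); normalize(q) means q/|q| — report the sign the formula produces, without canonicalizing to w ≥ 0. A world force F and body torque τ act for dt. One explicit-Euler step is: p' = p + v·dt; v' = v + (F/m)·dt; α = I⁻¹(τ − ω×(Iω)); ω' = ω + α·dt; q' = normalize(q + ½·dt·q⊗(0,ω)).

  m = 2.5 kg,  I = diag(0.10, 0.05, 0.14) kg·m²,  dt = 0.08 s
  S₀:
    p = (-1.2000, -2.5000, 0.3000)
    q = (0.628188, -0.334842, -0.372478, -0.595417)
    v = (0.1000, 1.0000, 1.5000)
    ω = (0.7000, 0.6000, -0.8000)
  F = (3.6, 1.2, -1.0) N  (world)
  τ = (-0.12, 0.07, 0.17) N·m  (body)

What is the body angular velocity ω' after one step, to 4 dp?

gyro term ω×Iω = (-0.0432, 0.0224, -0.0210)
(τ − ω×Iω)/I = (-0.7680, 0.9520, 1.3643)
ω + α·dt = (0.6386, 0.6762, -0.6909)

ω' = (0.6386, 0.6762, -0.6909)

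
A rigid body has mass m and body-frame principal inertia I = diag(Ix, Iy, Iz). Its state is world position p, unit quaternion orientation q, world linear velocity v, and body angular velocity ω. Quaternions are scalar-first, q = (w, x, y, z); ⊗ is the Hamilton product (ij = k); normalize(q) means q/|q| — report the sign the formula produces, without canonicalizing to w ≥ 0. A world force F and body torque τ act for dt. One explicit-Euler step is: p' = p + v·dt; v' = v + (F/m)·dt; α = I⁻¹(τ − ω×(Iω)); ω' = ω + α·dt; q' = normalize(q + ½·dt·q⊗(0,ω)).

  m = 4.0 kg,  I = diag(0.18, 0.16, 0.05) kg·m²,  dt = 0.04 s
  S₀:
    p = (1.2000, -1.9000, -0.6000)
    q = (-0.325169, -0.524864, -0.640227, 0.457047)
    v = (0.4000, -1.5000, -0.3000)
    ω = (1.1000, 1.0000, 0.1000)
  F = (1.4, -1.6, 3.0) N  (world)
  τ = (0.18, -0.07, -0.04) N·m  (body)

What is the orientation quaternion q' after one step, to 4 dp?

q' = (-0.3016, -0.5422, -0.6353, 0.4598)

q⊗(0,ω) = (1.1718727, -0.8787556, 0.2300691, 0.1468688)
q' = normalize(q + ½dt·q⊗(0,ω)) = (-0.3016, -0.5422, -0.6353, 0.4598)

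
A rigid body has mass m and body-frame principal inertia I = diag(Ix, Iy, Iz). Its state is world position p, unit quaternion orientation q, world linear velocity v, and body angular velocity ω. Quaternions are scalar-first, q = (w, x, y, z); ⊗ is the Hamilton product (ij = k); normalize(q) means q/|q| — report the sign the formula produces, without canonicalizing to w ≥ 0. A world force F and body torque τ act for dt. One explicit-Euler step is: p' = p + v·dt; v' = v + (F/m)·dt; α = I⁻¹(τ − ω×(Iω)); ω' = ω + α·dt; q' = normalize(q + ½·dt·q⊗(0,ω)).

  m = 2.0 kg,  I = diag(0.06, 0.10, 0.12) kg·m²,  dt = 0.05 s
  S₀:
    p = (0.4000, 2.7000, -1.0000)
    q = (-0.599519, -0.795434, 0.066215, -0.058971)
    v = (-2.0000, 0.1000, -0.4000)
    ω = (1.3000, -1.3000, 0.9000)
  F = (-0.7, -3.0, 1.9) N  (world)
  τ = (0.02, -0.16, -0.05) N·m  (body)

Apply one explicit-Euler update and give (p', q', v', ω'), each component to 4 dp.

p' = (0.3000, 2.7050, -1.0200)
q' = (-0.5694, -0.8143, 0.1015, -0.0487)
v' = (-2.0175, 0.0250, -0.3525)
ω' = (1.3362, -1.3449, 0.9073)

angular accel α = (0.7233, -0.8980, 0.1467)
ω + α·dt = (1.3362, -1.3449, 0.9073)
Hamilton product q⊗(0,ω) = (1.1732176, -0.7964435, 1.4186030, 0.4084176)
q' = normalize(q + ½dt·q⊗(0,ω)) = (-0.5694, -0.8143, 0.1015, -0.0487)
a = F/m = (-0.3500, -1.5000, 0.9500)
new position p' = (0.3000, 2.7050, -1.0200)
v + (F/m)dt = (-2.0175, 0.0250, -0.3525)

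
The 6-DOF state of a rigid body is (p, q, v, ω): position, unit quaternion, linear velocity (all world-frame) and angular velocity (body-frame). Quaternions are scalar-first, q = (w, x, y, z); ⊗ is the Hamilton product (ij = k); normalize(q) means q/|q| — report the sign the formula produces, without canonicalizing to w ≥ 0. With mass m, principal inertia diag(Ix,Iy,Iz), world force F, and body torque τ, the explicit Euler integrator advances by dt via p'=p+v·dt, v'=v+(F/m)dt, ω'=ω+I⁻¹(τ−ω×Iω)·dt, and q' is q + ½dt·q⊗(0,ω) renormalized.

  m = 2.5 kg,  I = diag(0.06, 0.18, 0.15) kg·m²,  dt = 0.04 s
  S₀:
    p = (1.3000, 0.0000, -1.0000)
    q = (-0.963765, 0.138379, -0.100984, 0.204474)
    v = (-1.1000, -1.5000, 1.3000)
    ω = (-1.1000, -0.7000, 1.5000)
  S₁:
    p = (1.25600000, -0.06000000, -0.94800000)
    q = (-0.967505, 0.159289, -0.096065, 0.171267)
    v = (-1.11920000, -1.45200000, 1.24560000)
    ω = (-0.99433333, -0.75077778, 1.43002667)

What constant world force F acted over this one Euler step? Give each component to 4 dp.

velocity change Δv = (-0.01920000, 0.04800000, -0.05440000)
m·(v₁−v₀)/dt = (-1.2000, 3.0000, -3.4000)

F = (-1.2000, 3.0000, -3.4000)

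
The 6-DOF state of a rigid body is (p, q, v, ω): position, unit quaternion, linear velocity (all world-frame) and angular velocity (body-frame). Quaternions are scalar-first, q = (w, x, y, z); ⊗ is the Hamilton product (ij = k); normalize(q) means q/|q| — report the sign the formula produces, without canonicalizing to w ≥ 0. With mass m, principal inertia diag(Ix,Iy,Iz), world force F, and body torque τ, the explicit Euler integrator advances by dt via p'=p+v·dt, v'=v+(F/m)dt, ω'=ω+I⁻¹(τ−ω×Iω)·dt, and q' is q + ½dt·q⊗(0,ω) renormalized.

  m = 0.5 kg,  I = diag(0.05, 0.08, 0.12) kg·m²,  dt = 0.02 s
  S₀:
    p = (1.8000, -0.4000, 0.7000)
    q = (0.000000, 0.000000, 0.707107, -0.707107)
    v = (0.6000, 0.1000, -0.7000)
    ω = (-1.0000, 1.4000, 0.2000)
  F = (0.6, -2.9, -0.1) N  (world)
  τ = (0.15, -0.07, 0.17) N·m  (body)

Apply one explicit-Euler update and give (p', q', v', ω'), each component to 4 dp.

p' = (1.8120, -0.3980, 0.6860)
q' = (-0.0085, 0.0113, 0.7141, -0.6999)
v' = (0.6240, -0.0160, -0.7040)
ω' = (-0.9445, 1.3790, 0.2353)

angular accel α = (2.7760, -1.0500, 1.7667)
ω' = ω + α·dt = (-0.9445, 1.3790, 0.2353)
2q̇ = q⊗(0,ω) = (-0.8485284, 1.1313712, 0.7071070, 0.7071070)
updated quaternion q' = (-0.0085, 0.0113, 0.7141, -0.6999)
a = (1.2000, -5.8000, -0.2000)
p + v·dt = (1.8120, -0.3980, 0.6860)
new velocity v' = (0.6240, -0.0160, -0.7040)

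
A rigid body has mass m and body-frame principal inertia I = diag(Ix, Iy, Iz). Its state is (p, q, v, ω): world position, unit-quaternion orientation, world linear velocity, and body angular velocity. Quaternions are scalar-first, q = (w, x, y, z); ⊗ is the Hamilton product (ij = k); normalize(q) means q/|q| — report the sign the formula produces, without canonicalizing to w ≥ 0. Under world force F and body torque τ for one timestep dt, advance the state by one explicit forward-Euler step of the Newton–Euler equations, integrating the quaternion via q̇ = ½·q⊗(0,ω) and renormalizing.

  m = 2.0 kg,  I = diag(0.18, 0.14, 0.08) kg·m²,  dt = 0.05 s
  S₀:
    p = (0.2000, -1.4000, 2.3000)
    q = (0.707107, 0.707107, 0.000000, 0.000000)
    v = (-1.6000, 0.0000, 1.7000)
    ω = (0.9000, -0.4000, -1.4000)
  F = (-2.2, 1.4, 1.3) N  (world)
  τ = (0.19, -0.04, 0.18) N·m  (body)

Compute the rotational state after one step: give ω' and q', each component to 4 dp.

gyro term ω×Iω = (-0.0336, -0.1260, 0.0144)
α = I⁻¹(τ − ω×Iω) = (1.2422, 0.6143, 2.0700)
ω' = ω + α·dt = (0.9621, -0.3693, -1.2965)
2q̇ = q⊗(0,ω) = (-0.6363963, 0.6363963, 0.7071070, -1.2727926)
q + ½dt·q⊗(0,ω), renormalized = (0.6906, 0.7224, 0.0177, -0.0318)

ω' = (0.9621, -0.3693, -1.2965)
q' = (0.6906, 0.7224, 0.0177, -0.0318)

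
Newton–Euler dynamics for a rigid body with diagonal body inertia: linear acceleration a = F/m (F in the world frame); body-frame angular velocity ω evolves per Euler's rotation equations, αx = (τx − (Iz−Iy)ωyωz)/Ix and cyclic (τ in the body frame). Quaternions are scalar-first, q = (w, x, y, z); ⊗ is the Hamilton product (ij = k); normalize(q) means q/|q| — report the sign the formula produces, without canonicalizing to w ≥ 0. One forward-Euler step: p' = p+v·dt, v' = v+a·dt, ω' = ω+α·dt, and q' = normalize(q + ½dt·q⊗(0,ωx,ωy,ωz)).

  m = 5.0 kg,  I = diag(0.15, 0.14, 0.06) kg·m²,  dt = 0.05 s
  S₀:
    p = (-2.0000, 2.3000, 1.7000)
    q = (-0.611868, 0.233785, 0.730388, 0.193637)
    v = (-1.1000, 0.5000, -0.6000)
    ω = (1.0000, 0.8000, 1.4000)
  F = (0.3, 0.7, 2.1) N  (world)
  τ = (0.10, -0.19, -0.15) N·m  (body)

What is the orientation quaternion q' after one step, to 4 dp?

Hamilton product q⊗(0,ω) = (-1.0891872, 0.2557656, -0.6231564, -1.3999752)
q' = normalize(q + ½dt·q⊗(0,ω)) = (-0.6384, 0.2399, 0.7140, 0.1585)

q' = (-0.6384, 0.2399, 0.7140, 0.1585)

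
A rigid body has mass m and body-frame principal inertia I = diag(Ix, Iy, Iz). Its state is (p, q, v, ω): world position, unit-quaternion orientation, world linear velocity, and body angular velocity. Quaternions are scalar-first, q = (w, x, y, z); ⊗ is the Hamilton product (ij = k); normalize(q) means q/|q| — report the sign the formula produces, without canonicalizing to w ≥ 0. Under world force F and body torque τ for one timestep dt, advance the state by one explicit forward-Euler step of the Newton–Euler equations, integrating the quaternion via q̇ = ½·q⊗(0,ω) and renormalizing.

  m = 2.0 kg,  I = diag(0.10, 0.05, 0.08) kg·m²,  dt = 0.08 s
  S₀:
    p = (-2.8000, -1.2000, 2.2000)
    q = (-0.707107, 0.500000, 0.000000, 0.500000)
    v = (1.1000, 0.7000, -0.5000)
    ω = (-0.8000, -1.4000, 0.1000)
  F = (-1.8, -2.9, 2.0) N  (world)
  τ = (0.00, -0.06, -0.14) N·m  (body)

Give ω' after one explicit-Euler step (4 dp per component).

ω' = (-0.7966, -1.4934, 0.0160)

ω×(Iω) gyroscopic = (-0.0042, -0.0016, -0.0560)
angular accel α = (0.0420, -1.1680, -1.0500)
new body rate ω' = (-0.7966, -1.4934, 0.0160)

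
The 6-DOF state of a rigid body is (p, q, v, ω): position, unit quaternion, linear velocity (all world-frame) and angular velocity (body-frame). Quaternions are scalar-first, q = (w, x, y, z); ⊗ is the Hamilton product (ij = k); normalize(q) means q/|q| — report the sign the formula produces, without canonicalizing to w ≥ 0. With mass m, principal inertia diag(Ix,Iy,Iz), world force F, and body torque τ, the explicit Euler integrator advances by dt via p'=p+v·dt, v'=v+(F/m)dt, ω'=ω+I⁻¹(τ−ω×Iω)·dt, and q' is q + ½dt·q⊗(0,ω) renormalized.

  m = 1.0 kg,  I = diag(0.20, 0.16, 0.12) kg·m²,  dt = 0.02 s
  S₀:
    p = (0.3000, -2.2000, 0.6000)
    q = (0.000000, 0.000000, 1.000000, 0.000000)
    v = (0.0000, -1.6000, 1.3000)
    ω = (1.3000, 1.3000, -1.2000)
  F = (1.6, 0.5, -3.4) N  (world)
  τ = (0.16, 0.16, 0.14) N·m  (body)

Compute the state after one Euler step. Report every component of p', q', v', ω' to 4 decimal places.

a = (1.6000, 0.5000, -3.4000)
p' = p + v·dt = (0.3000, -2.2320, 0.6260)
v + (F/m)dt = (0.0320, -1.5900, 1.2320)
precession coupling ω×(Iω) = (0.0624, -0.1248, -0.0676)
(τ − ω×Iω)/I = (0.4880, 1.7800, 1.7300)
new body rate ω' = (1.3098, 1.3356, -1.1654)
q⊗(0,ω) = (-1.3000000, -1.2000000, 0.0000000, -1.3000000)
updated quaternion q' = (-0.0130, -0.0120, 0.9998, -0.0130)

p' = (0.3000, -2.2320, 0.6260)
q' = (-0.0130, -0.0120, 0.9998, -0.0130)
v' = (0.0320, -1.5900, 1.2320)
ω' = (1.3098, 1.3356, -1.1654)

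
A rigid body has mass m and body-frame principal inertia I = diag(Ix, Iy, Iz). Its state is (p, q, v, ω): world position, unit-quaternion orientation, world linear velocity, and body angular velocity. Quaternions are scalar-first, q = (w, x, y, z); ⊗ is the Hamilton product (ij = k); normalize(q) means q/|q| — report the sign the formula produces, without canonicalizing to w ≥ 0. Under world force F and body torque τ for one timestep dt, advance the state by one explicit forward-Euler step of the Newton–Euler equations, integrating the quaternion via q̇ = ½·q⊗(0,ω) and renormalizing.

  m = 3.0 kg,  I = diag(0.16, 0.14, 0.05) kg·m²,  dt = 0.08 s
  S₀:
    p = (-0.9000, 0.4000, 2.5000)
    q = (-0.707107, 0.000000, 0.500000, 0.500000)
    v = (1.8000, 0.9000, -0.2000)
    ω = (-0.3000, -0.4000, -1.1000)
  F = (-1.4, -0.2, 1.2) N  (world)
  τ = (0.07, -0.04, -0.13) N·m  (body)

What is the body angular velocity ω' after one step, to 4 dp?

ω' = (-0.2452, -0.4436, -1.3042)

gyro term ω×Iω = (-0.0396, 0.0363, -0.0024)
angular accel α = (0.6850, -0.5450, -2.5520)
ω' = ω + α·dt = (-0.2452, -0.4436, -1.3042)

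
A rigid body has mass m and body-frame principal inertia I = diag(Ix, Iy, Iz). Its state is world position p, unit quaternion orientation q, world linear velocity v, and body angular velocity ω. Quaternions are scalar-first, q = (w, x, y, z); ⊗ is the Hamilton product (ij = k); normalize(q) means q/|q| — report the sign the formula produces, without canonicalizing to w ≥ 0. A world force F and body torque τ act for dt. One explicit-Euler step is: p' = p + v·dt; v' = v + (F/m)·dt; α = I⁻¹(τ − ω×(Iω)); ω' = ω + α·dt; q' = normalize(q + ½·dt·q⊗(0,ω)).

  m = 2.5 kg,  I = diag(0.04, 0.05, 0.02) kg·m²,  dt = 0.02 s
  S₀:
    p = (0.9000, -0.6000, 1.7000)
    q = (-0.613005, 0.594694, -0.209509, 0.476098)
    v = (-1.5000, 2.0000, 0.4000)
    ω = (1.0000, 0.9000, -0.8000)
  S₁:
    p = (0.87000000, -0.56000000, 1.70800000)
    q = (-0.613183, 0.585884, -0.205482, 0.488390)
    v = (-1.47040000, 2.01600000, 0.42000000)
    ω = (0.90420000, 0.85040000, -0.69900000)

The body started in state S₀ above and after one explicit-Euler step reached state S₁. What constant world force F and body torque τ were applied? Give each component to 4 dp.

F = (3.7000, 2.0000, 2.5000)
τ = (-0.1700, -0.1400, 0.1100)

Δv = v₁−v₀ = (0.02960000, 0.01600000, 0.02000000)
m·(v₁−v₀)/dt = (3.7000, 2.0000, 2.5000)
Δω = ω₁−ω₀ = (-0.09580000, -0.04960000, 0.10100000)
applied torque τ = (-0.1700, -0.1400, 0.1100)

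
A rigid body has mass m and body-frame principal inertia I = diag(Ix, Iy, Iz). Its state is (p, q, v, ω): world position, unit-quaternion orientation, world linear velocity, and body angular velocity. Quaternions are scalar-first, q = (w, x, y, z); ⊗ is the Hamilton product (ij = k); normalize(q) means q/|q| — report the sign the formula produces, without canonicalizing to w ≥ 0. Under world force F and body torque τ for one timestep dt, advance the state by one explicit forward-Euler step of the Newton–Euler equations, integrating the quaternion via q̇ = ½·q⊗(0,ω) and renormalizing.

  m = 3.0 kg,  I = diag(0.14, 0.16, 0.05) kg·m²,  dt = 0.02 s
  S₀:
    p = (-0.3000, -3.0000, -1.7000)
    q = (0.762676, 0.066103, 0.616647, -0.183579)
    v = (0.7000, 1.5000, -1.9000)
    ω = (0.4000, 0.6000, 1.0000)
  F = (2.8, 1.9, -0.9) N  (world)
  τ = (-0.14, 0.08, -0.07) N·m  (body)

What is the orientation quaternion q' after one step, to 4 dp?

q' = (0.7605, 0.0764, 0.6198, -0.1780)

q⊗(0,ω) = (-0.2128504, 1.0318648, 0.3180710, 0.5556790)
updated quaternion q' = (0.7605, 0.0764, 0.6198, -0.1780)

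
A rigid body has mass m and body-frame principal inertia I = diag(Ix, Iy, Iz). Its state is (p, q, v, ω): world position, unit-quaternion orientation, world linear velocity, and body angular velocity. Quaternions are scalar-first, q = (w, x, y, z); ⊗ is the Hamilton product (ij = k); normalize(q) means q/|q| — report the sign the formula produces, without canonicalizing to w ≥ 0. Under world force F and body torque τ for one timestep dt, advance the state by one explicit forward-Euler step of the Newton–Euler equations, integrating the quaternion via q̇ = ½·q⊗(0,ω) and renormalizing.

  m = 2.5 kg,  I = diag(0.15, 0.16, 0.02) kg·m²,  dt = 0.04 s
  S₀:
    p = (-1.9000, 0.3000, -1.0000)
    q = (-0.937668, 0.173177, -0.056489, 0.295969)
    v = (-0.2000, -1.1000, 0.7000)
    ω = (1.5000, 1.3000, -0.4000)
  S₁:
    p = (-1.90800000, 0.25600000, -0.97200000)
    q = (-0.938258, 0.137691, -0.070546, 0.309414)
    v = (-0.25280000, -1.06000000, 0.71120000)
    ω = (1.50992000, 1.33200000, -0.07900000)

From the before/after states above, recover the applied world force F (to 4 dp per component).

v₁ − v₀ = (-0.05280000, 0.04000000, 0.01120000)
F = m·Δv/dt = (-3.3000, 2.5000, 0.7000)

F = (-3.3000, 2.5000, 0.7000)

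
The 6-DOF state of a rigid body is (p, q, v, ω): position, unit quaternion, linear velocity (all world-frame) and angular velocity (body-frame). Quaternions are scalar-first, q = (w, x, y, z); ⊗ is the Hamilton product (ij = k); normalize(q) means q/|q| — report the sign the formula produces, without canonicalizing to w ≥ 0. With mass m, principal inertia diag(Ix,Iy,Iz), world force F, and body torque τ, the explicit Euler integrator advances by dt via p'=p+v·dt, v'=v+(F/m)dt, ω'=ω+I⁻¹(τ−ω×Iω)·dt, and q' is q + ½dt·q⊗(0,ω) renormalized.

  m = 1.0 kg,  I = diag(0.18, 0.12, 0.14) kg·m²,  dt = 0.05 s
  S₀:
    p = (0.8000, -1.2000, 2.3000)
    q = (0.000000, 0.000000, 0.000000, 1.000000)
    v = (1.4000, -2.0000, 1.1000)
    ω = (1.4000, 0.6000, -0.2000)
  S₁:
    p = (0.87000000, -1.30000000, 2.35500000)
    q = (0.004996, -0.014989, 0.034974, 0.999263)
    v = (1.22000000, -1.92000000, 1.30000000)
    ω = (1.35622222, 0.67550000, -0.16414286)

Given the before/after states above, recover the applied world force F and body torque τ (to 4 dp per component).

F = (-3.6000, 1.6000, 4.0000)
τ = (-0.1600, 0.1700, 0.0500)

velocity change Δv = (-0.18000000, 0.08000000, 0.20000000)
F = m·Δv/dt = (-3.6000, 1.6000, 4.0000)
ω₁ − ω₀ = (-0.04377778, 0.07550000, 0.03585714)
ω₀×(Iω₀) = (-0.0024, -0.0112, -0.0504)
applied torque τ = (-0.1600, 0.1700, 0.0500)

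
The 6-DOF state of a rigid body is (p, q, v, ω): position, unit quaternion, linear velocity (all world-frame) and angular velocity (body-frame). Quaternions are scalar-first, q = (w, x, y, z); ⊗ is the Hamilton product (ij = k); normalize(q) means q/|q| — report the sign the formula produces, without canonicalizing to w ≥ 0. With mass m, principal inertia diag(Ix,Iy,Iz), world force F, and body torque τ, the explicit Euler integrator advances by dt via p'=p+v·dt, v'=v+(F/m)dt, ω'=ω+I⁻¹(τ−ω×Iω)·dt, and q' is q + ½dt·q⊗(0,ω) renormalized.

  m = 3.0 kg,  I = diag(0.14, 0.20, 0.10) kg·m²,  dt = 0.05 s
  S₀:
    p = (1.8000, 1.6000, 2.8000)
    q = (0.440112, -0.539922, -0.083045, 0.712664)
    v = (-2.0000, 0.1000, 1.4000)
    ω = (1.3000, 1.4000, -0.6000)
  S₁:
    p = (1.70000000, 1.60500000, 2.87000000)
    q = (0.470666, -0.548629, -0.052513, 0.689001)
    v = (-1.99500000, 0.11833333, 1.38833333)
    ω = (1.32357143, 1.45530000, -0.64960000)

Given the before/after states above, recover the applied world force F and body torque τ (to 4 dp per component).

F = (0.3000, 1.1000, -0.7000)
τ = (0.1500, 0.1900, 0.0100)

v₁ − v₀ = (0.00500000, 0.01833333, -0.01166667)
applied force F = (0.3000, 1.1000, -0.7000)
ω₁ − ω₀ = (0.02357143, 0.05530000, -0.04960000)
gyro term ω₀×Iω₀ = (0.0840, -0.0312, 0.1092)
τ = I·(Δω/dt) + ω₀×(Iω₀) = (0.1500, 0.1900, 0.0100)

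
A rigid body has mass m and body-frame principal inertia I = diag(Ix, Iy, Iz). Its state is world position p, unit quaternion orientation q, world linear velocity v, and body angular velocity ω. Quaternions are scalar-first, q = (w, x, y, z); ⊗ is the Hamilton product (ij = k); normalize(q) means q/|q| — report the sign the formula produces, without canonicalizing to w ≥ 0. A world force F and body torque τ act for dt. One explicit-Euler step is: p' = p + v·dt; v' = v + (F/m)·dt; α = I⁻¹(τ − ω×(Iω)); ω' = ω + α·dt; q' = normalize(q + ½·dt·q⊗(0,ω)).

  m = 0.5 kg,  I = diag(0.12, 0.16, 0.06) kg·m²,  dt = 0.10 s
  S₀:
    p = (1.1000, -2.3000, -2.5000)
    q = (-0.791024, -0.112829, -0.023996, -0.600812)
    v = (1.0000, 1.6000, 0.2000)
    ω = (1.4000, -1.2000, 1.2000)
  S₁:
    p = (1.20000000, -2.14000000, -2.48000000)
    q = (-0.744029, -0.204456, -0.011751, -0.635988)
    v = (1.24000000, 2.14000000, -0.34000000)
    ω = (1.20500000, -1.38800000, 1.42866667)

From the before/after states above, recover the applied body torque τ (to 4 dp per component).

τ = (-0.0900, -0.2000, 0.0700)

ω₁ − ω₀ = (-0.19500000, -0.18800000, 0.22866667)
applied torque τ = (-0.0900, -0.2000, 0.0700)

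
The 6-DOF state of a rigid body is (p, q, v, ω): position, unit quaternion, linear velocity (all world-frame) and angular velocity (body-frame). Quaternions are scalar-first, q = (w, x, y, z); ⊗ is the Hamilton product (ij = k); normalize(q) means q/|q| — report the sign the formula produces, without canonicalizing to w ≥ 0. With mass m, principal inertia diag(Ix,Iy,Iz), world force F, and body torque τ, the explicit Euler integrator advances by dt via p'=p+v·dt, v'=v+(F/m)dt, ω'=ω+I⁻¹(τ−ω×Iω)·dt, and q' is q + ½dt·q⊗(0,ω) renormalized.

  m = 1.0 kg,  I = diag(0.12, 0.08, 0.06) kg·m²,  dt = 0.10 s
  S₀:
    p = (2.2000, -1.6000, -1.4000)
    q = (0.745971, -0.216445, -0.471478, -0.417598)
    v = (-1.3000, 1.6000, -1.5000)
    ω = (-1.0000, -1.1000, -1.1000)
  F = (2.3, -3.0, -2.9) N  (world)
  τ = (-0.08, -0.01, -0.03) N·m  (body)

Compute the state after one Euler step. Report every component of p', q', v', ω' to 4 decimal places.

angular accel α = (-0.4650, -0.9500, 0.2333)
ω + α·dt = (-1.0465, -1.1950, -1.0767)
q⊗(0,ω) = (-1.1944286, -0.6867030, -0.6410596, -1.0539566)
q + ½dt·q⊗(0,ω), renormalized = (0.6833, -0.2497, -0.5014, -0.4683)
p + v·dt = (2.0700, -1.4400, -1.5500)
new velocity v' = (-1.0700, 1.3000, -1.7900)

p' = (2.0700, -1.4400, -1.5500)
q' = (0.6833, -0.2497, -0.5014, -0.4683)
v' = (-1.0700, 1.3000, -1.7900)
ω' = (-1.0465, -1.1950, -1.0767)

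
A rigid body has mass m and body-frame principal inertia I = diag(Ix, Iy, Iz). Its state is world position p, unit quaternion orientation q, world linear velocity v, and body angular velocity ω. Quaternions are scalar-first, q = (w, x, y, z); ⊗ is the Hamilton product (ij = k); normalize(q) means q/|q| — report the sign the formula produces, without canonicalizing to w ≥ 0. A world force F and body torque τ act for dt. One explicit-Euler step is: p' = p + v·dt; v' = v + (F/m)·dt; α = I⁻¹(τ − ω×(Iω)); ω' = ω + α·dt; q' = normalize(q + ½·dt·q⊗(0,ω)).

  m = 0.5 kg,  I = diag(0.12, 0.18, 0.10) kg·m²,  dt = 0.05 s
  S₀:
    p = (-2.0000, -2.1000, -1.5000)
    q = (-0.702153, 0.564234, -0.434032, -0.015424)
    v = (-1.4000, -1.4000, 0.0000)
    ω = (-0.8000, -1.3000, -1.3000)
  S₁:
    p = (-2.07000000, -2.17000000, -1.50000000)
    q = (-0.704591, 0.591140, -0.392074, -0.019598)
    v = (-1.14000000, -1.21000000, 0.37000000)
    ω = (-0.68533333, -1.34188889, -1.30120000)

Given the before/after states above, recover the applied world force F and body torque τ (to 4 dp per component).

velocity change Δv = (0.26000000, 0.19000000, 0.37000000)
m·(v₁−v₀)/dt = (2.6000, 1.9000, 3.7000)
rate change Δω = (0.11466667, -0.04188889, -0.00120000)
precession coupling = (-0.1352, 0.0208, 0.0624)
I·α + gyro = (0.1400, -0.1300, 0.0600)

F = (2.6000, 1.9000, 3.7000)
τ = (0.1400, -0.1300, 0.0600)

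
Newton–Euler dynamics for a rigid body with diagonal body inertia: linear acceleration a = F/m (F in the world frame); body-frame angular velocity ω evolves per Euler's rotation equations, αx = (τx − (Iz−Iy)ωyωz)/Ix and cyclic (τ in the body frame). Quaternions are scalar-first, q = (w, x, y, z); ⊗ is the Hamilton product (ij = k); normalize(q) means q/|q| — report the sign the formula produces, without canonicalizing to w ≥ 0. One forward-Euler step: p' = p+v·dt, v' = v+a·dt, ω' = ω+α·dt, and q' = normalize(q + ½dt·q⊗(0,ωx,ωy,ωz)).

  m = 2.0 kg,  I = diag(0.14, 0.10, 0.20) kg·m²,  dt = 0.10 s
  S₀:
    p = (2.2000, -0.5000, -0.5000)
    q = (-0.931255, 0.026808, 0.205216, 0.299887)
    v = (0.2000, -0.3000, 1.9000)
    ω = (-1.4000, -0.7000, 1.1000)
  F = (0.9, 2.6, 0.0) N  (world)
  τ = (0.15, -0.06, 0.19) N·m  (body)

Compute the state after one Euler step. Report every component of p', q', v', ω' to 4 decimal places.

p' = (2.2200, -0.5300, -0.3100)
q' = (-0.9344, 0.1133, 0.2144, 0.2609)
v' = (0.2450, -0.1700, 1.9000)
ω' = (-1.2379, -0.8524, 1.2146)

precession coupling ω×(Iω) = (-0.0770, 0.0924, -0.0392)
α = I⁻¹(τ − ω×Iω) = (1.6214, -1.5240, 1.1460)
ω + α·dt = (-1.2379, -0.8524, 1.2146)
2q̇ = q⊗(0,ω) = (-0.1486933, 1.7394155, 0.2025479, -0.7558437)
updated quaternion q' = (-0.9344, 0.1133, 0.2144, 0.2609)
a = (0.4500, 1.3000, 0.0000)
p + v·dt = (2.2200, -0.5300, -0.3100)
v + (F/m)dt = (0.2450, -0.1700, 1.9000)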